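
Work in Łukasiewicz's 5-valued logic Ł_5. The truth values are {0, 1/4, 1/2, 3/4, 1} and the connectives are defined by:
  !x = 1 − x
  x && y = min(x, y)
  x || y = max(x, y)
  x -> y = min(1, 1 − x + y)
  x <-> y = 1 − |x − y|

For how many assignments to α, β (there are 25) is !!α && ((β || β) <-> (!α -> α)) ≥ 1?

value 1: 1 assignment (counts)
value 3/4: 3 assignments
value 1/2: 5 assignments
value 1/4: 8 assignments
value 0: 8 assignments
So 1 of the 25 assignments meets the threshold.

1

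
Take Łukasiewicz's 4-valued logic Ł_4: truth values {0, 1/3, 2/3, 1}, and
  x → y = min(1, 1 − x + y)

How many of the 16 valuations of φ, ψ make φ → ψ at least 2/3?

φ = 0, ψ = 0 ↦ 1  ≥
φ = 0, ψ = 1/3 ↦ 1  ≥
φ = 0, ψ = 2/3 ↦ 1  ≥
φ = 0, ψ = 1 ↦ 1  ≥
φ = 1/3, ψ = 0 ↦ 2/3  ≥
φ = 1/3, ψ = 1/3 ↦ 1  ≥
φ = 1/3, ψ = 2/3 ↦ 1  ≥
φ = 1/3, ψ = 1 ↦ 1  ≥
φ = 2/3, ψ = 0 ↦ 1/3  <
φ = 2/3, ψ = 1/3 ↦ 2/3  ≥
φ = 2/3, ψ = 2/3 ↦ 1  ≥
φ = 2/3, ψ = 1 ↦ 1  ≥
φ = 1, ψ = 0 ↦ 0  <
φ = 1, ψ = 1/3 ↦ 1/3  <
φ = 1, ψ = 2/3 ↦ 2/3  ≥
φ = 1, ψ = 1 ↦ 1  ≥
So 13 of the 16 assignments meet the threshold.

13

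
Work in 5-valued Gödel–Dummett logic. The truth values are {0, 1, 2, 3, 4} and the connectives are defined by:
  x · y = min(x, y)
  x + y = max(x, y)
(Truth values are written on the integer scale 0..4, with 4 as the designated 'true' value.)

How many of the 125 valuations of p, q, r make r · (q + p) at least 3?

32

value 4: 9 assignments (counts)
value 3: 23 assignments (counts)
value 2: 31 assignments
value 1: 33 assignments
value 0: 29 assignments
So 32 of the 125 assignments meet the threshold.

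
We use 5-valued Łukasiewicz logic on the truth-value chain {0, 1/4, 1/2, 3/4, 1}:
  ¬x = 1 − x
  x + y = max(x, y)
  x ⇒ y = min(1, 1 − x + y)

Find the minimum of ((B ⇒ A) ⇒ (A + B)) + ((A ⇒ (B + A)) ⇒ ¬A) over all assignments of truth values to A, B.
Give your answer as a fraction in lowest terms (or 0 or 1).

1/2

Take A = 1/2, B = 0:
B ⇒ A = 0 ⇒ 1/2 = 1
A + B = 1/2 + 0 = 1/2
(B ⇒ A) ⇒ (A + B) = 1 ⇒ 1/2 = 1/2
B + A = 0 + 1/2 = 1/2
A ⇒ (B + A) = 1/2 ⇒ 1/2 = 1
¬A = ¬1/2 = 1/2
(A ⇒ (B + A)) ⇒ ¬A = 1 ⇒ 1/2 = 1/2
((B ⇒ A) ⇒ (A + B)) + ((A ⇒ (B + A)) ⇒ ¬A) = 1/2 + 1/2 = 1/2
No assignment yields a value below 1/2, so this is the minimum.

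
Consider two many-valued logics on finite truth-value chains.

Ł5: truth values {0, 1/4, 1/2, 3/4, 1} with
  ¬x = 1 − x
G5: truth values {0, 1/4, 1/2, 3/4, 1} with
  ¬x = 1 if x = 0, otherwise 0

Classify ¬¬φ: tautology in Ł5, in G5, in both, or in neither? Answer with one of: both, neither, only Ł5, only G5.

In Ł5: at φ = 0 the value is 0 — not a tautology.
In G5: at φ = 0 the value is 0 — not a tautology.

neither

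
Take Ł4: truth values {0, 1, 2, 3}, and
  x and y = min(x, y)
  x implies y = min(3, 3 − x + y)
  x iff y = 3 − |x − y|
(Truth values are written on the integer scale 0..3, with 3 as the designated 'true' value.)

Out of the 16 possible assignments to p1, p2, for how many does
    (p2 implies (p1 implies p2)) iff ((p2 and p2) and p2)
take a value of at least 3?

p1 = 0, p2 = 0 ↦ 0  <
p1 = 0, p2 = 1 ↦ 1  <
p1 = 0, p2 = 2 ↦ 2  <
p1 = 0, p2 = 3 ↦ 3  ≥
p1 = 1, p2 = 0 ↦ 0  <
p1 = 1, p2 = 1 ↦ 1  <
p1 = 1, p2 = 2 ↦ 2  <
p1 = 1, p2 = 3 ↦ 3  ≥
p1 = 2, p2 = 0 ↦ 0  <
p1 = 2, p2 = 1 ↦ 1  <
p1 = 2, p2 = 2 ↦ 2  <
p1 = 2, p2 = 3 ↦ 3  ≥
p1 = 3, p2 = 0 ↦ 0  <
p1 = 3, p2 = 1 ↦ 1  <
p1 = 3, p2 = 2 ↦ 2  <
p1 = 3, p2 = 3 ↦ 3  ≥
So 4 of the 16 assignments meet the threshold.

4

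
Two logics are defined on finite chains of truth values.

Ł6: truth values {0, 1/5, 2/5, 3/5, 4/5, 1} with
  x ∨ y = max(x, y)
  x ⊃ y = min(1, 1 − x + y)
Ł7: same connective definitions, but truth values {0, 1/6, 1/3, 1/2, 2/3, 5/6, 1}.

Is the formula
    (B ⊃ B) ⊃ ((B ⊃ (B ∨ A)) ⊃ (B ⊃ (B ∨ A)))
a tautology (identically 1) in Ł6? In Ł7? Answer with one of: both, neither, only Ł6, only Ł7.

In Ł6: every assignment gives 1 — tautology.
In Ł7: every assignment gives 1 — tautology.

both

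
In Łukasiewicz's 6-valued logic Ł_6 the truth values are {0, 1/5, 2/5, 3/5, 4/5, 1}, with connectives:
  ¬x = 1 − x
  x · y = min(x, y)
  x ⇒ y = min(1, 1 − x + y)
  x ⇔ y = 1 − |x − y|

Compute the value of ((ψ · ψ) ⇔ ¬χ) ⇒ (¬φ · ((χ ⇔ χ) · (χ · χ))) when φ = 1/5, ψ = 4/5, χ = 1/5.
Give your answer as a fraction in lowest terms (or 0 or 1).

1/5

ψ · ψ = 4/5 · 4/5 = 4/5
¬χ = ¬1/5 = 4/5
(ψ · ψ) ⇔ ¬χ = 4/5 ⇔ 4/5 = 1
¬φ = ¬1/5 = 4/5
χ ⇔ χ = 1/5 ⇔ 1/5 = 1
χ · χ = 1/5 · 1/5 = 1/5
(χ ⇔ χ) · (χ · χ) = 1 · 1/5 = 1/5
¬φ · ((χ ⇔ χ) · (χ · χ)) = 4/5 · 1/5 = 1/5
((ψ · ψ) ⇔ ¬χ) ⇒ (¬φ · ((χ ⇔ χ) · (χ · χ))) = 1 ⇒ 1/5 = 1/5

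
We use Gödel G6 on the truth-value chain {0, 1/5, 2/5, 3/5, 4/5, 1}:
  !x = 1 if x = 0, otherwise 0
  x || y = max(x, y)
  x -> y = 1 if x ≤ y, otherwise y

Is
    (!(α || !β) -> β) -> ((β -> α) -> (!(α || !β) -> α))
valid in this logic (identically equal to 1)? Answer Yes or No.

At α = 1/5, β = 0, for instance:
!β = !0 = 1
α || !β = 1/5 || 1 = 1
!(α || !β) = !1 = 0
!(α || !β) -> β = 0 -> 0 = 1
β -> α = 0 -> 1/5 = 1
!(α || !β) -> α = 0 -> 1/5 = 1
(β -> α) -> (!(α || !β) -> α) = 1 -> 1 = 1
(!(α || !β) -> β) -> ((β -> α) -> (!(α || !β) -> α)) = 1 -> 1 = 1
and checking the remaining 35 assignments likewise gives ≥ 1 in every case.

Yes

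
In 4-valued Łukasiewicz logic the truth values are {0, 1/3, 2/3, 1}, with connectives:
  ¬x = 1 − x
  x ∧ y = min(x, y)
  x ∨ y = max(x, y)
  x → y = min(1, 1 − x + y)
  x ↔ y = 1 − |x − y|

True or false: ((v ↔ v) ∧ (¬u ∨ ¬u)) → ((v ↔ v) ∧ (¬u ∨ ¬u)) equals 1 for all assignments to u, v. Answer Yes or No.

u = 0, v = 0 ↦ 1
u = 0, v = 1/3 ↦ 1
u = 0, v = 2/3 ↦ 1
u = 0, v = 1 ↦ 1
u = 1/3, v = 0 ↦ 1
u = 1/3, v = 1/3 ↦ 1
u = 1/3, v = 2/3 ↦ 1
u = 1/3, v = 1 ↦ 1
u = 2/3, v = 0 ↦ 1
u = 2/3, v = 1/3 ↦ 1
u = 2/3, v = 2/3 ↦ 1
u = 2/3, v = 1 ↦ 1
u = 1, v = 0 ↦ 1
u = 1, v = 1/3 ↦ 1
u = 1, v = 2/3 ↦ 1
u = 1, v = 1 ↦ 1
Every assignment gives a value ≥ 1.

Yes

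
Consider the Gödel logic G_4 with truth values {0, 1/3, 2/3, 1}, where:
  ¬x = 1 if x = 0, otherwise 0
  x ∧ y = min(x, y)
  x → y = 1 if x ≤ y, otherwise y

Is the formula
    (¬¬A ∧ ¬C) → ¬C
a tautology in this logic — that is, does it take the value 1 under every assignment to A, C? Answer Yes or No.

Yes

A = 0, C = 0 ↦ 1
A = 0, C = 1/3 ↦ 1
A = 0, C = 2/3 ↦ 1
A = 0, C = 1 ↦ 1
A = 1/3, C = 0 ↦ 1
A = 1/3, C = 1/3 ↦ 1
A = 1/3, C = 2/3 ↦ 1
A = 1/3, C = 1 ↦ 1
A = 2/3, C = 0 ↦ 1
A = 2/3, C = 1/3 ↦ 1
A = 2/3, C = 2/3 ↦ 1
A = 2/3, C = 1 ↦ 1
A = 1, C = 0 ↦ 1
A = 1, C = 1/3 ↦ 1
A = 1, C = 2/3 ↦ 1
A = 1, C = 1 ↦ 1
Every assignment gives a value ≥ 1.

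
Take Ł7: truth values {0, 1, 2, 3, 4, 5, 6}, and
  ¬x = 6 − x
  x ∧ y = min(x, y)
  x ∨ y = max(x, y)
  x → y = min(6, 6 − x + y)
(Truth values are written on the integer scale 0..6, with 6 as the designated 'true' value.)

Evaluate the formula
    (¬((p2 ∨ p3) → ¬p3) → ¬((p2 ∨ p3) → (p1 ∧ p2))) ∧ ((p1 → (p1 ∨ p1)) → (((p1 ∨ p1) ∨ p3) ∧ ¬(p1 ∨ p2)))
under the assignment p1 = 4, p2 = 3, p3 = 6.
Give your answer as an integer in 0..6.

2

p2 ∨ p3 = 3 ∨ 6 = 6
¬p3 = ¬6 = 0
(p2 ∨ p3) → ¬p3 = 6 → 0 = 0
¬((p2 ∨ p3) → ¬p3) = ¬0 = 6
p2 ∨ p3 = 3 ∨ 6 = 6
p1 ∧ p2 = 4 ∧ 3 = 3
(p2 ∨ p3) → (p1 ∧ p2) = 6 → 3 = 3
¬((p2 ∨ p3) → (p1 ∧ p2)) = ¬3 = 3
¬((p2 ∨ p3) → ¬p3) → ¬((p2 ∨ p3) → (p1 ∧ p2)) = 6 → 3 = 3
p1 ∨ p1 = 4 ∨ 4 = 4
p1 → (p1 ∨ p1) = 4 → 4 = 6
p1 ∨ p1 = 4 ∨ 4 = 4
(p1 ∨ p1) ∨ p3 = 4 ∨ 6 = 6
p1 ∨ p2 = 4 ∨ 3 = 4
¬(p1 ∨ p2) = ¬4 = 2
((p1 ∨ p1) ∨ p3) ∧ ¬(p1 ∨ p2) = 6 ∧ 2 = 2
(p1 → (p1 ∨ p1)) → (((p1 ∨ p1) ∨ p3) ∧ ¬(p1 ∨ p2)) = 6 → 2 = 2
(¬((p2 ∨ p3) → ¬p3) → ¬((p2 ∨ p3) → (p1 ∧ p2))) ∧ ((p1 → (p1 ∨ p1)) → (((p1 ∨ p1) ∨ p3) ∧ ¬(p1 ∨ p2))) = 3 ∧ 2 = 2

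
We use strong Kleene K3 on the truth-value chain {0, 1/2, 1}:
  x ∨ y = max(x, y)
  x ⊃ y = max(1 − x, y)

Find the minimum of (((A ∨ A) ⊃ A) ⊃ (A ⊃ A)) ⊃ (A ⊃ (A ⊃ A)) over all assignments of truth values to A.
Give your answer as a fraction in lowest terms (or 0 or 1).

1/2

Take A = 1/2:
A ∨ A = 1/2 ∨ 1/2 = 1/2
(A ∨ A) ⊃ A = 1/2 ⊃ 1/2 = 1/2
A ⊃ A = 1/2 ⊃ 1/2 = 1/2
((A ∨ A) ⊃ A) ⊃ (A ⊃ A) = 1/2 ⊃ 1/2 = 1/2
A ⊃ A = 1/2 ⊃ 1/2 = 1/2
A ⊃ (A ⊃ A) = 1/2 ⊃ 1/2 = 1/2
(((A ∨ A) ⊃ A) ⊃ (A ⊃ A)) ⊃ (A ⊃ (A ⊃ A)) = 1/2 ⊃ 1/2 = 1/2
No assignment yields a value below 1/2, so this is the minimum.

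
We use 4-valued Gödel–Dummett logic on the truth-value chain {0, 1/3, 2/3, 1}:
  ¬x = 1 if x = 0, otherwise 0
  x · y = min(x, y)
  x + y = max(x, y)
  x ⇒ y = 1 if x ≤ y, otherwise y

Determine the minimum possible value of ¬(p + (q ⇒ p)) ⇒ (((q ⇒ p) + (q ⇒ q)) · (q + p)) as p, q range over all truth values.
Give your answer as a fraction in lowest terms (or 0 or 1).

1/3

Take p = 0, q = 1/3:
q ⇒ p = 1/3 ⇒ 0 = 0
p + (q ⇒ p) = 0 + 0 = 0
¬(p + (q ⇒ p)) = ¬0 = 1
q ⇒ p = 1/3 ⇒ 0 = 0
q ⇒ q = 1/3 ⇒ 1/3 = 1
(q ⇒ p) + (q ⇒ q) = 0 + 1 = 1
q + p = 1/3 + 0 = 1/3
((q ⇒ p) + (q ⇒ q)) · (q + p) = 1 · 1/3 = 1/3
¬(p + (q ⇒ p)) ⇒ (((q ⇒ p) + (q ⇒ q)) · (q + p)) = 1 ⇒ 1/3 = 1/3
No assignment yields a value below 1/3, so this is the minimum.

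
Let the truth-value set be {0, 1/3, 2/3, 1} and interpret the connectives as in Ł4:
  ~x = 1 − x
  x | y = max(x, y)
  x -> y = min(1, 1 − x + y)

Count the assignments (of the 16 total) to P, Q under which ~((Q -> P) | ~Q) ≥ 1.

P = 0, Q = 0 ↦ 0  <
P = 0, Q = 1/3 ↦ 1/3  <
P = 0, Q = 2/3 ↦ 2/3  <
P = 0, Q = 1 ↦ 1  ≥
P = 1/3, Q = 0 ↦ 0  <
P = 1/3, Q = 1/3 ↦ 0  <
P = 1/3, Q = 2/3 ↦ 1/3  <
P = 1/3, Q = 1 ↦ 2/3  <
P = 2/3, Q = 0 ↦ 0  <
P = 2/3, Q = 1/3 ↦ 0  <
P = 2/3, Q = 2/3 ↦ 0  <
P = 2/3, Q = 1 ↦ 1/3  <
P = 1, Q = 0 ↦ 0  <
P = 1, Q = 1/3 ↦ 0  <
P = 1, Q = 2/3 ↦ 0  <
P = 1, Q = 1 ↦ 0  <
So 1 of the 16 assignments meets the threshold.

1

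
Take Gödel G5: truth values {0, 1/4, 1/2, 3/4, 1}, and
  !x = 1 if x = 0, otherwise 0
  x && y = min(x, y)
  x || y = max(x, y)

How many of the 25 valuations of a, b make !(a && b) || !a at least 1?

9

value 1: 9 assignments (counts)
value 0: 16 assignments
So 9 of the 25 assignments meet the threshold.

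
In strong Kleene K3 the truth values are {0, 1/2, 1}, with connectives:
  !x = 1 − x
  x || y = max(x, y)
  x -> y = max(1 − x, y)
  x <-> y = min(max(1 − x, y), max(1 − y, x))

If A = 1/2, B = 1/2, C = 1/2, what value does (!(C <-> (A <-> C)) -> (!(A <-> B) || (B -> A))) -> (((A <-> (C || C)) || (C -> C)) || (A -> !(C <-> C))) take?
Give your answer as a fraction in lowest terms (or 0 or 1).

1/2

A <-> C = 1/2 <-> 1/2 = 1/2
C <-> (A <-> C) = 1/2 <-> 1/2 = 1/2
!(C <-> (A <-> C)) = !1/2 = 1/2
A <-> B = 1/2 <-> 1/2 = 1/2
!(A <-> B) = !1/2 = 1/2
B -> A = 1/2 -> 1/2 = 1/2
!(A <-> B) || (B -> A) = 1/2 || 1/2 = 1/2
!(C <-> (A <-> C)) -> (!(A <-> B) || (B -> A)) = 1/2 -> 1/2 = 1/2
C || C = 1/2 || 1/2 = 1/2
A <-> (C || C) = 1/2 <-> 1/2 = 1/2
C -> C = 1/2 -> 1/2 = 1/2
(A <-> (C || C)) || (C -> C) = 1/2 || 1/2 = 1/2
C <-> C = 1/2 <-> 1/2 = 1/2
!(C <-> C) = !1/2 = 1/2
A -> !(C <-> C) = 1/2 -> 1/2 = 1/2
((A <-> (C || C)) || (C -> C)) || (A -> !(C <-> C)) = 1/2 || 1/2 = 1/2
(!(C <-> (A <-> C)) -> (!(A <-> B) || (B -> A))) -> (((A <-> (C || C)) || (C -> C)) || (A -> !(C <-> C))) = 1/2 -> 1/2 = 1/2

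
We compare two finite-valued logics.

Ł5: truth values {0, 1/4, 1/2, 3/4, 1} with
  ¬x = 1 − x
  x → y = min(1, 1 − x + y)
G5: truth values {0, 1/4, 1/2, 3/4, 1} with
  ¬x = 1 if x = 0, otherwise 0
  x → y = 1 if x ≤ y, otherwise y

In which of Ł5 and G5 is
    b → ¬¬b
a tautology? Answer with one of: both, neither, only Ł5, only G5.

both

In Ł5: every assignment gives 1 — tautology.
In G5: every assignment gives 1 — tautology.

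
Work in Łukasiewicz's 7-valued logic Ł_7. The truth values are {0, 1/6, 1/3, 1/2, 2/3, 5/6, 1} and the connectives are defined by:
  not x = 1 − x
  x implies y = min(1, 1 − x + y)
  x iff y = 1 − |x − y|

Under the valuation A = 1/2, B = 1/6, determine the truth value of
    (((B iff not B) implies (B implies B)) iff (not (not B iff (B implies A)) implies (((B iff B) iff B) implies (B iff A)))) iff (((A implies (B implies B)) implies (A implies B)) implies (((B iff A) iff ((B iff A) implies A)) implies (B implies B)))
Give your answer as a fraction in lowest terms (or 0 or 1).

1

not B = not 1/6 = 5/6
B iff not B = 1/6 iff 5/6 = 1/3
B implies B = 1/6 implies 1/6 = 1
(B iff not B) implies (B implies B) = 1/3 implies 1 = 1
not B = not 1/6 = 5/6
B implies A = 1/6 implies 1/2 = 1
not B iff (B implies A) = 5/6 iff 1 = 5/6
not (not B iff (B implies A)) = not 5/6 = 1/6
B iff B = 1/6 iff 1/6 = 1
(B iff B) iff B = 1 iff 1/6 = 1/6
B iff A = 1/6 iff 1/2 = 2/3
((B iff B) iff B) implies (B iff A) = 1/6 implies 2/3 = 1
not (not B iff (B implies A)) implies (((B iff B) iff B) implies (B iff A)) = 1/6 implies 1 = 1
((B iff not B) implies (B implies B)) iff (not (not B iff (B implies A)) implies (((B iff B) iff B) implies (B iff A))) = 1 iff 1 = 1
B implies B = 1/6 implies 1/6 = 1
A implies (B implies B) = 1/2 implies 1 = 1
A implies B = 1/2 implies 1/6 = 2/3
(A implies (B implies B)) implies (A implies B) = 1 implies 2/3 = 2/3
B iff A = 1/6 iff 1/2 = 2/3
B iff A = 1/6 iff 1/2 = 2/3
(B iff A) implies A = 2/3 implies 1/2 = 5/6
(B iff A) iff ((B iff A) implies A) = 2/3 iff 5/6 = 5/6
B implies B = 1/6 implies 1/6 = 1
((B iff A) iff ((B iff A) implies A)) implies (B implies B) = 5/6 implies 1 = 1
((A implies (B implies B)) implies (A implies B)) implies (((B iff A) iff ((B iff A) implies A)) implies (B implies B)) = 2/3 implies 1 = 1
(((B iff not B) implies (B implies B)) iff (not (not B iff (B implies A)) implies (((B iff B) iff B) implies (B iff A)))) iff (((A implies (B implies B)) implies (A implies B)) implies (((B iff A) iff ((B iff A) implies A)) implies (B implies B))) = 1 iff 1 = 1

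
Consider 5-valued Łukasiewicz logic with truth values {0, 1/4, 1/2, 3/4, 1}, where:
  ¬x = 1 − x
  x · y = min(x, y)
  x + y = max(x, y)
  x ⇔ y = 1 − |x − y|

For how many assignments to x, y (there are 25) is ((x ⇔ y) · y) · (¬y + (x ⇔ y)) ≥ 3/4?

value 1: 1 assignment (counts)
value 3/4: 4 assignments (counts)
value 1/2: 7 assignments
value 1/4: 7 assignments
value 0: 6 assignments
So 5 of the 25 assignments meet the threshold.

5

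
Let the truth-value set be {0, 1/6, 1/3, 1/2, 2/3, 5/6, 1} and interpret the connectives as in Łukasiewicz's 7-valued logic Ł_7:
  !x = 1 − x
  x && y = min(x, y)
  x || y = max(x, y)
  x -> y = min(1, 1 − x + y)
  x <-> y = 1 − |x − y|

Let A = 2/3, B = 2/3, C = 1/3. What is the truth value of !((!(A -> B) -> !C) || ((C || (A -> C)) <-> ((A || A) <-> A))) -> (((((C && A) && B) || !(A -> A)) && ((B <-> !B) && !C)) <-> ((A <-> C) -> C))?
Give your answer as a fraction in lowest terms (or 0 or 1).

1

A -> B = 2/3 -> 2/3 = 1
!(A -> B) = !1 = 0
!C = !1/3 = 2/3
!(A -> B) -> !C = 0 -> 2/3 = 1
A -> C = 2/3 -> 1/3 = 2/3
C || (A -> C) = 1/3 || 2/3 = 2/3
A || A = 2/3 || 2/3 = 2/3
(A || A) <-> A = 2/3 <-> 2/3 = 1
(C || (A -> C)) <-> ((A || A) <-> A) = 2/3 <-> 1 = 2/3
(!(A -> B) -> !C) || ((C || (A -> C)) <-> ((A || A) <-> A)) = 1 || 2/3 = 1
!((!(A -> B) -> !C) || ((C || (A -> C)) <-> ((A || A) <-> A))) = !1 = 0
C && A = 1/3 && 2/3 = 1/3
(C && A) && B = 1/3 && 2/3 = 1/3
A -> A = 2/3 -> 2/3 = 1
!(A -> A) = !1 = 0
((C && A) && B) || !(A -> A) = 1/3 || 0 = 1/3
!B = !2/3 = 1/3
B <-> !B = 2/3 <-> 1/3 = 2/3
!C = !1/3 = 2/3
(B <-> !B) && !C = 2/3 && 2/3 = 2/3
(((C && A) && B) || !(A -> A)) && ((B <-> !B) && !C) = 1/3 && 2/3 = 1/3
A <-> C = 2/3 <-> 1/3 = 2/3
(A <-> C) -> C = 2/3 -> 1/3 = 2/3
((((C && A) && B) || !(A -> A)) && ((B <-> !B) && !C)) <-> ((A <-> C) -> C) = 1/3 <-> 2/3 = 2/3
!((!(A -> B) -> !C) || ((C || (A -> C)) <-> ((A || A) <-> A))) -> (((((C && A) && B) || !(A -> A)) && ((B <-> !B) && !C)) <-> ((A <-> C) -> C)) = 0 -> 2/3 = 1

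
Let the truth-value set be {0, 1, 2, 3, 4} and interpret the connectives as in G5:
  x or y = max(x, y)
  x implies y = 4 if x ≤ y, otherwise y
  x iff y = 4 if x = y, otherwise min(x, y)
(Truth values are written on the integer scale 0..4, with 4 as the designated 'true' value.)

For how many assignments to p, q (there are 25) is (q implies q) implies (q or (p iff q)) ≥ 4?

9

value 4: 9 assignments (counts)
value 3: 4 assignments
value 2: 4 assignments
value 1: 4 assignments
value 0: 4 assignments
So 9 of the 25 assignments meet the threshold.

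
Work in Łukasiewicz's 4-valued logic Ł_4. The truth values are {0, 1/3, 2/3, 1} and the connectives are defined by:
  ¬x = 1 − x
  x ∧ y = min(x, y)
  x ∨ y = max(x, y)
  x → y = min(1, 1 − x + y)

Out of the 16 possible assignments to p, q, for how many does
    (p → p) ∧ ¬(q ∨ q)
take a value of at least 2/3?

8

p = 0, q = 0 ↦ 1  ≥
p = 0, q = 1/3 ↦ 2/3  ≥
p = 0, q = 2/3 ↦ 1/3  <
p = 0, q = 1 ↦ 0  <
p = 1/3, q = 0 ↦ 1  ≥
p = 1/3, q = 1/3 ↦ 2/3  ≥
p = 1/3, q = 2/3 ↦ 1/3  <
p = 1/3, q = 1 ↦ 0  <
p = 2/3, q = 0 ↦ 1  ≥
p = 2/3, q = 1/3 ↦ 2/3  ≥
p = 2/3, q = 2/3 ↦ 1/3  <
p = 2/3, q = 1 ↦ 0  <
p = 1, q = 0 ↦ 1  ≥
p = 1, q = 1/3 ↦ 2/3  ≥
p = 1, q = 2/3 ↦ 1/3  <
p = 1, q = 1 ↦ 0  <
So 8 of the 16 assignments meet the threshold.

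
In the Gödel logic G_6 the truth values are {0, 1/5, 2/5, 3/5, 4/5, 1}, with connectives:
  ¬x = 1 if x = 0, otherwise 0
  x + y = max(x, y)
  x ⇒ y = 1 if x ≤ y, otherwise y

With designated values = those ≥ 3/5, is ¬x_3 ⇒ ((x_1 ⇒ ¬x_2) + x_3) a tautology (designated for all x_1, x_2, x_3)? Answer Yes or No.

No

Counterexample: take x_1 = 1/5, x_2 = 1/5, x_3 = 0.
¬x_3 = ¬0 = 1
¬x_2 = ¬1/5 = 0
x_1 ⇒ ¬x_2 = 1/5 ⇒ 0 = 0
(x_1 ⇒ ¬x_2) + x_3 = 0 + 0 = 0
¬x_3 ⇒ ((x_1 ⇒ ¬x_2) + x_3) = 1 ⇒ 0 = 0
This gives 0, which is below 3/5.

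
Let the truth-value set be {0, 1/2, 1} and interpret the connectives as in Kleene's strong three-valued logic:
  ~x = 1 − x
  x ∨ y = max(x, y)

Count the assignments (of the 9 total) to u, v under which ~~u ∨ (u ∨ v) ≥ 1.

5

u = 0, v = 0 ↦ 0  <
u = 0, v = 1/2 ↦ 1/2  <
u = 0, v = 1 ↦ 1  ≥
u = 1/2, v = 0 ↦ 1/2  <
u = 1/2, v = 1/2 ↦ 1/2  <
u = 1/2, v = 1 ↦ 1  ≥
u = 1, v = 0 ↦ 1  ≥
u = 1, v = 1/2 ↦ 1  ≥
u = 1, v = 1 ↦ 1  ≥
So 5 of the 9 assignments meet the threshold.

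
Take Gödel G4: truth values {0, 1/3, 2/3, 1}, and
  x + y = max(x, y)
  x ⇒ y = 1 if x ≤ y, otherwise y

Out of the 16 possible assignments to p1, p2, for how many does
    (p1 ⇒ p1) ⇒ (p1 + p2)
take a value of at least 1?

p1 = 0, p2 = 0 ↦ 0  <
p1 = 0, p2 = 1/3 ↦ 1/3  <
p1 = 0, p2 = 2/3 ↦ 2/3  <
p1 = 0, p2 = 1 ↦ 1  ≥
p1 = 1/3, p2 = 0 ↦ 1/3  <
p1 = 1/3, p2 = 1/3 ↦ 1/3  <
p1 = 1/3, p2 = 2/3 ↦ 2/3  <
p1 = 1/3, p2 = 1 ↦ 1  ≥
p1 = 2/3, p2 = 0 ↦ 2/3  <
p1 = 2/3, p2 = 1/3 ↦ 2/3  <
p1 = 2/3, p2 = 2/3 ↦ 2/3  <
p1 = 2/3, p2 = 1 ↦ 1  ≥
p1 = 1, p2 = 0 ↦ 1  ≥
p1 = 1, p2 = 1/3 ↦ 1  ≥
p1 = 1, p2 = 2/3 ↦ 1  ≥
p1 = 1, p2 = 1 ↦ 1  ≥
So 7 of the 16 assignments meet the threshold.

7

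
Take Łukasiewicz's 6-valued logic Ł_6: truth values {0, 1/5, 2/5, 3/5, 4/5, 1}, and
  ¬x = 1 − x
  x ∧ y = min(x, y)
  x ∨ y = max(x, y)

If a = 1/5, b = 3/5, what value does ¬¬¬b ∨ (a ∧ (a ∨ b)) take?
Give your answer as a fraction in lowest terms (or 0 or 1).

¬b = ¬3/5 = 2/5
¬¬b = ¬2/5 = 3/5
¬¬¬b = ¬3/5 = 2/5
a ∨ b = 1/5 ∨ 3/5 = 3/5
a ∧ (a ∨ b) = 1/5 ∧ 3/5 = 1/5
¬¬¬b ∨ (a ∧ (a ∨ b)) = 2/5 ∨ 1/5 = 2/5

2/5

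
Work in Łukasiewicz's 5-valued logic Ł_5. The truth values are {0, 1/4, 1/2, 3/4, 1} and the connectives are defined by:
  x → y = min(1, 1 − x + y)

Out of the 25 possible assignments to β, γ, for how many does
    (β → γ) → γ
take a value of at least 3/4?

value 1: 9 assignments (counts)
value 3/4: 7 assignments (counts)
value 1/2: 5 assignments
value 1/4: 3 assignments
value 0: 1 assignment
So 16 of the 25 assignments meet the threshold.

16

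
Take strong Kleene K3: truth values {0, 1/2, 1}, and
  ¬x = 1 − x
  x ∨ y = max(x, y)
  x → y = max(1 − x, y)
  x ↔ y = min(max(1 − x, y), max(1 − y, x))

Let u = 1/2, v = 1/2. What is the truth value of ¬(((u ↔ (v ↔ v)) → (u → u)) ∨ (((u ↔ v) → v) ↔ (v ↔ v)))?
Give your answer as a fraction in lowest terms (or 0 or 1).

1/2

v ↔ v = 1/2 ↔ 1/2 = 1/2
u ↔ (v ↔ v) = 1/2 ↔ 1/2 = 1/2
u → u = 1/2 → 1/2 = 1/2
(u ↔ (v ↔ v)) → (u → u) = 1/2 → 1/2 = 1/2
u ↔ v = 1/2 ↔ 1/2 = 1/2
(u ↔ v) → v = 1/2 → 1/2 = 1/2
v ↔ v = 1/2 ↔ 1/2 = 1/2
((u ↔ v) → v) ↔ (v ↔ v) = 1/2 ↔ 1/2 = 1/2
((u ↔ (v ↔ v)) → (u → u)) ∨ (((u ↔ v) → v) ↔ (v ↔ v)) = 1/2 ∨ 1/2 = 1/2
¬(((u ↔ (v ↔ v)) → (u → u)) ∨ (((u ↔ v) → v) ↔ (v ↔ v))) = ¬1/2 = 1/2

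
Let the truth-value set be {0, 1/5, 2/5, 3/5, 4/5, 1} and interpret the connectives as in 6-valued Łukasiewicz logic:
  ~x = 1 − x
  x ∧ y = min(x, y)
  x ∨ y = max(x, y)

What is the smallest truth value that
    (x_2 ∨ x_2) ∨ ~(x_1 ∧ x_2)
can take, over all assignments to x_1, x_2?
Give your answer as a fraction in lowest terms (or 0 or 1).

Take x_1 = 2/5, x_2 = 2/5:
x_2 ∨ x_2 = 2/5 ∨ 2/5 = 2/5
x_1 ∧ x_2 = 2/5 ∧ 2/5 = 2/5
~(x_1 ∧ x_2) = ~2/5 = 3/5
(x_2 ∨ x_2) ∨ ~(x_1 ∧ x_2) = 2/5 ∨ 3/5 = 3/5
No assignment yields a value below 3/5, so this is the minimum.

3/5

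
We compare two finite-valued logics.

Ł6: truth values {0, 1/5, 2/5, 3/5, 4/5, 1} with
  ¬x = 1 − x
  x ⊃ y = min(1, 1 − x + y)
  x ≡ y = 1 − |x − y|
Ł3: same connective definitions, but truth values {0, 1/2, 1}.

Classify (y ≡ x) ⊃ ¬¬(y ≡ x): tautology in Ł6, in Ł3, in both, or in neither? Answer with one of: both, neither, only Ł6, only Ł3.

both

In Ł6: every assignment gives 1 — tautology.
In Ł3: every assignment gives 1 — tautology.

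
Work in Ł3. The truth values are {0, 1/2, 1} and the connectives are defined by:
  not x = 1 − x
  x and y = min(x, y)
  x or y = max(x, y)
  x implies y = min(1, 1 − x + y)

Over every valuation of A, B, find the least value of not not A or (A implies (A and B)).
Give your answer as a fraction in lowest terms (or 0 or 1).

Take A = 1/2, B = 0:
not A = not 1/2 = 1/2
not not A = not 1/2 = 1/2
A and B = 1/2 and 0 = 0
A implies (A and B) = 1/2 implies 0 = 1/2
not not A or (A implies (A and B)) = 1/2 or 1/2 = 1/2
No assignment yields a value below 1/2, so this is the minimum.

1/2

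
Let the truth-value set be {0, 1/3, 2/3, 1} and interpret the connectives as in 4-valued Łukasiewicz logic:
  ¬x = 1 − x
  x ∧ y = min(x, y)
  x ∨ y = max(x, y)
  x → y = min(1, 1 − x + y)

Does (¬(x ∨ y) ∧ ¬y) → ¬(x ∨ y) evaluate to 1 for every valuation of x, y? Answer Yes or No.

x = 0, y = 0 ↦ 1
x = 0, y = 1/3 ↦ 1
x = 0, y = 2/3 ↦ 1
x = 0, y = 1 ↦ 1
x = 1/3, y = 0 ↦ 1
x = 1/3, y = 1/3 ↦ 1
x = 1/3, y = 2/3 ↦ 1
x = 1/3, y = 1 ↦ 1
x = 2/3, y = 0 ↦ 1
x = 2/3, y = 1/3 ↦ 1
x = 2/3, y = 2/3 ↦ 1
x = 2/3, y = 1 ↦ 1
x = 1, y = 0 ↦ 1
x = 1, y = 1/3 ↦ 1
x = 1, y = 2/3 ↦ 1
x = 1, y = 1 ↦ 1
Every assignment gives a value ≥ 1.

Yes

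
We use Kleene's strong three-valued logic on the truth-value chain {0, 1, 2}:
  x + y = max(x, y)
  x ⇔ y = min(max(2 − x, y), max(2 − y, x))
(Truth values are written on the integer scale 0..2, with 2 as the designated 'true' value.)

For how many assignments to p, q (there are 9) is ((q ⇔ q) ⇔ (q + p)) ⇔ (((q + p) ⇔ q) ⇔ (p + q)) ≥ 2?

4

p = 0, q = 0 ↦ 2  ≥
p = 0, q = 1 ↦ 1  <
p = 0, q = 2 ↦ 2  ≥
p = 1, q = 0 ↦ 1  <
p = 1, q = 1 ↦ 1  <
p = 1, q = 2 ↦ 2  ≥
p = 2, q = 0 ↦ 0  <
p = 2, q = 1 ↦ 1  <
p = 2, q = 2 ↦ 2  ≥
So 4 of the 9 assignments meet the threshold.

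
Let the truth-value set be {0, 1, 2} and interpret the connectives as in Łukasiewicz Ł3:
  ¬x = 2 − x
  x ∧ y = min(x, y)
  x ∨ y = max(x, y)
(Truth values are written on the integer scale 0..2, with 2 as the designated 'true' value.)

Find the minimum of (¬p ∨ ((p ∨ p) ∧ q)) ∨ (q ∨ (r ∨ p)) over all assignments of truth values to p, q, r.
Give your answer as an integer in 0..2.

1

Take p = 1, q = 0, r = 0:
¬p = ¬1 = 1
p ∨ p = 1 ∨ 1 = 1
(p ∨ p) ∧ q = 1 ∧ 0 = 0
¬p ∨ ((p ∨ p) ∧ q) = 1 ∨ 0 = 1
r ∨ p = 0 ∨ 1 = 1
q ∨ (r ∨ p) = 0 ∨ 1 = 1
(¬p ∨ ((p ∨ p) ∧ q)) ∨ (q ∨ (r ∨ p)) = 1 ∨ 1 = 1
No assignment yields a value below 1, so this is the minimum.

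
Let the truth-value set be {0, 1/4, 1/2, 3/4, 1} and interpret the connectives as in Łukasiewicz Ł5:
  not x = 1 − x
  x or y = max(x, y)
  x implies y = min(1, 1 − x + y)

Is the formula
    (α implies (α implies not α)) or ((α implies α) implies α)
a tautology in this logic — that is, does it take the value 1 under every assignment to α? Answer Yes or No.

Counterexample: take α = 3/4.
not α = not 3/4 = 1/4
α implies not α = 3/4 implies 1/4 = 1/2
α implies (α implies not α) = 3/4 implies 1/2 = 3/4
α implies α = 3/4 implies 3/4 = 1
(α implies α) implies α = 1 implies 3/4 = 3/4
(α implies (α implies not α)) or ((α implies α) implies α) = 3/4 or 3/4 = 3/4
This gives 3/4 ≠ 1.

No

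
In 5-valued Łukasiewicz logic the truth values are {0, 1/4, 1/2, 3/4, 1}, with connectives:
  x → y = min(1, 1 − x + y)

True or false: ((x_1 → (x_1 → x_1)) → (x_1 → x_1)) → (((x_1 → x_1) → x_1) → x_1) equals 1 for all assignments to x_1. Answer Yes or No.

x_1 = 0 ↦ 1
x_1 = 1/4 ↦ 1
x_1 = 1/2 ↦ 1
x_1 = 3/4 ↦ 1
x_1 = 1 ↦ 1
Every assignment gives a value ≥ 1.

Yes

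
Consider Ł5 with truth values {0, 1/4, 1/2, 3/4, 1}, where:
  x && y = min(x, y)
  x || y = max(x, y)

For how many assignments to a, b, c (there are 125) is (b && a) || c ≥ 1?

29

value 1: 29 assignments (counts)
value 3/4: 33 assignments
value 1/2: 31 assignments
value 1/4: 23 assignments
value 0: 9 assignments
So 29 of the 125 assignments meet the threshold.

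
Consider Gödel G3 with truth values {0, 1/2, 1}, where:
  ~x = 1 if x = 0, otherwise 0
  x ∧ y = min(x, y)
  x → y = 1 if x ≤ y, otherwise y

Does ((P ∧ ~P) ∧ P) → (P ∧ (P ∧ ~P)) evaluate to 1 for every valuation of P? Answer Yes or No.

P = 0 ↦ 1
P = 1/2 ↦ 1
P = 1 ↦ 1
Every assignment gives a value ≥ 1.

Yes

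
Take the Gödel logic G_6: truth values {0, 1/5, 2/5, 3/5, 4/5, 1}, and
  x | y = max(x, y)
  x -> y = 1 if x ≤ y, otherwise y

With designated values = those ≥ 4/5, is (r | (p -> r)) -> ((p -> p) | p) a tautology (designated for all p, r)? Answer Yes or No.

Yes

At p = 2/5, r = 2/5, for instance:
p -> r = 2/5 -> 2/5 = 1
r | (p -> r) = 2/5 | 1 = 1
p -> p = 2/5 -> 2/5 = 1
(p -> p) | p = 1 | 2/5 = 1
(r | (p -> r)) -> ((p -> p) | p) = 1 -> 1 = 1
and checking the remaining 35 assignments likewise gives ≥ 4/5 in every case.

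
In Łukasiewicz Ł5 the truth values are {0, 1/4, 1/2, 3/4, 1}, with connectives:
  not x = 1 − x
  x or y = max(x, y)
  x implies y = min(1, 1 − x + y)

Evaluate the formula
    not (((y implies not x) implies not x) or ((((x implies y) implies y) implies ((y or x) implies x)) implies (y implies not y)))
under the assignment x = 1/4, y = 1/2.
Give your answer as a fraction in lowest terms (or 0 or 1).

0

not x = not 1/4 = 3/4
y implies not x = 1/2 implies 3/4 = 1
not x = not 1/4 = 3/4
(y implies not x) implies not x = 1 implies 3/4 = 3/4
x implies y = 1/4 implies 1/2 = 1
(x implies y) implies y = 1 implies 1/2 = 1/2
y or x = 1/2 or 1/4 = 1/2
(y or x) implies x = 1/2 implies 1/4 = 3/4
((x implies y) implies y) implies ((y or x) implies x) = 1/2 implies 3/4 = 1
not y = not 1/2 = 1/2
y implies not y = 1/2 implies 1/2 = 1
(((x implies y) implies y) implies ((y or x) implies x)) implies (y implies not y) = 1 implies 1 = 1
((y implies not x) implies not x) or ((((x implies y) implies y) implies ((y or x) implies x)) implies (y implies not y)) = 3/4 or 1 = 1
not (((y implies not x) implies not x) or ((((x implies y) implies y) implies ((y or x) implies x)) implies (y implies not y))) = not 1 = 0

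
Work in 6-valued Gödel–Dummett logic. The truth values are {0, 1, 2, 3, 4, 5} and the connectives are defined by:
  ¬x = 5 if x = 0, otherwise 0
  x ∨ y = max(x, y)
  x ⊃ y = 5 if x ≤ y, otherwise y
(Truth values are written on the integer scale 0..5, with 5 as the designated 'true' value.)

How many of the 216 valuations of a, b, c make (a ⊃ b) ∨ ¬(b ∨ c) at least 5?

value 5: 131 assignments (counts)
value 4: 6 assignments
value 3: 12 assignments
value 2: 18 assignments
value 1: 24 assignments
value 0: 25 assignments
So 131 of the 216 assignments meet the threshold.

131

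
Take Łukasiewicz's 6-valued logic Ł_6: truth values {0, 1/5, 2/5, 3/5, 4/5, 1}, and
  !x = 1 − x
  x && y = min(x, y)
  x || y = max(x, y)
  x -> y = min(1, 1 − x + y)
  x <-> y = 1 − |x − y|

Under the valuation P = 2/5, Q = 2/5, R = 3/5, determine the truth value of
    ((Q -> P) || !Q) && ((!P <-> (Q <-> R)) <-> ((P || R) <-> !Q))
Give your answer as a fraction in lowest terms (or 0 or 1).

Q -> P = 2/5 -> 2/5 = 1
!Q = !2/5 = 3/5
(Q -> P) || !Q = 1 || 3/5 = 1
!P = !2/5 = 3/5
Q <-> R = 2/5 <-> 3/5 = 4/5
!P <-> (Q <-> R) = 3/5 <-> 4/5 = 4/5
P || R = 2/5 || 3/5 = 3/5
!Q = !2/5 = 3/5
(P || R) <-> !Q = 3/5 <-> 3/5 = 1
(!P <-> (Q <-> R)) <-> ((P || R) <-> !Q) = 4/5 <-> 1 = 4/5
((Q -> P) || !Q) && ((!P <-> (Q <-> R)) <-> ((P || R) <-> !Q)) = 1 && 4/5 = 4/5

4/5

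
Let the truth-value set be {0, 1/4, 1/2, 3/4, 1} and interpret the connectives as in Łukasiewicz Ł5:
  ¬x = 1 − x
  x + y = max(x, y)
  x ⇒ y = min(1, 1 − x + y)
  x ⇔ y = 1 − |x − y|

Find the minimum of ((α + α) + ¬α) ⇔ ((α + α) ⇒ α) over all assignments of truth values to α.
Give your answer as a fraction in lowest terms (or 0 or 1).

Take α = 1/2:
α + α = 1/2 + 1/2 = 1/2
¬α = ¬1/2 = 1/2
(α + α) + ¬α = 1/2 + 1/2 = 1/2
α + α = 1/2 + 1/2 = 1/2
(α + α) ⇒ α = 1/2 ⇒ 1/2 = 1
((α + α) + ¬α) ⇔ ((α + α) ⇒ α) = 1/2 ⇔ 1 = 1/2
No assignment yields a value below 1/2, so this is the minimum.

1/2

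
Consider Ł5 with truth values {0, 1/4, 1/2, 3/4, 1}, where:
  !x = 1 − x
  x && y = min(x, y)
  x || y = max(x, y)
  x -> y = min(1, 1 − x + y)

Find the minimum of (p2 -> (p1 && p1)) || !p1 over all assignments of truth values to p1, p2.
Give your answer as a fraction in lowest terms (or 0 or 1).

1/2

Take p1 = 1/2, p2 = 1:
p1 && p1 = 1/2 && 1/2 = 1/2
p2 -> (p1 && p1) = 1 -> 1/2 = 1/2
!p1 = !1/2 = 1/2
(p2 -> (p1 && p1)) || !p1 = 1/2 || 1/2 = 1/2
No assignment yields a value below 1/2, so this is the minimum.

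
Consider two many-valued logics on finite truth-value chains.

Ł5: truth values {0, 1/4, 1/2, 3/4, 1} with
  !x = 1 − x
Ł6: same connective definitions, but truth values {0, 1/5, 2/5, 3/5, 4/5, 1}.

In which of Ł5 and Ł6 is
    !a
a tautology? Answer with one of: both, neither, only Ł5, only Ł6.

neither

In Ł5: at a = 1/4 the value is 3/4 — not a tautology.
In Ł6: at a = 1/5 the value is 4/5 — not a tautology.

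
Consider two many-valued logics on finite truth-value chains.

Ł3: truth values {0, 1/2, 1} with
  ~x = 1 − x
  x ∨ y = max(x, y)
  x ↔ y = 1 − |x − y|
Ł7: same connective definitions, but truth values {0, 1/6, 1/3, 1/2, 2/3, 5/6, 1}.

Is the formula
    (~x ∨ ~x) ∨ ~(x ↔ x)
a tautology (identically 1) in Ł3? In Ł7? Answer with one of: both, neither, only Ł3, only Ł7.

neither

In Ł3: at x = 1/2 the value is 1/2 — not a tautology.
In Ł7: at x = 1/6 the value is 5/6 — not a tautology.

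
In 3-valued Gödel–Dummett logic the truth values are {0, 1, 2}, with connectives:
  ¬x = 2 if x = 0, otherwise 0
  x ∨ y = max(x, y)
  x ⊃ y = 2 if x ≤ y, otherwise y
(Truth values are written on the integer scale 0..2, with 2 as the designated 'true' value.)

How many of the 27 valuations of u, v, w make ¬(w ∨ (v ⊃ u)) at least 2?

value 2: 2 assignments (counts)
value 0: 25 assignments
So 2 of the 27 assignments meet the threshold.

2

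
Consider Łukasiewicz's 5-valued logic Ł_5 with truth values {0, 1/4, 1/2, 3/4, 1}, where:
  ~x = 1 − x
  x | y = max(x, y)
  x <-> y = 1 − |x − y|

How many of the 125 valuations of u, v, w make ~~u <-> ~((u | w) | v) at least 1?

value 1: 25 assignments (counts)
value 3/4: 28 assignments
value 1/2: 34 assignments
value 1/4: 12 assignments
value 0: 26 assignments
So 25 of the 125 assignments meet the threshold.

25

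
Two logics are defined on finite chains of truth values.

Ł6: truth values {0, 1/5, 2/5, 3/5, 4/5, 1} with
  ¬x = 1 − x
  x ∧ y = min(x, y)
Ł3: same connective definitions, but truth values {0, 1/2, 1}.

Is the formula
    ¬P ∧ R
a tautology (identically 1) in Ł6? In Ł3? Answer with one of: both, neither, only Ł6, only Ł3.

In Ł6: at P = 0, R = 0 the value is 0 — not a tautology.
In Ł3: at P = 0, R = 0 the value is 0 — not a tautology.

neither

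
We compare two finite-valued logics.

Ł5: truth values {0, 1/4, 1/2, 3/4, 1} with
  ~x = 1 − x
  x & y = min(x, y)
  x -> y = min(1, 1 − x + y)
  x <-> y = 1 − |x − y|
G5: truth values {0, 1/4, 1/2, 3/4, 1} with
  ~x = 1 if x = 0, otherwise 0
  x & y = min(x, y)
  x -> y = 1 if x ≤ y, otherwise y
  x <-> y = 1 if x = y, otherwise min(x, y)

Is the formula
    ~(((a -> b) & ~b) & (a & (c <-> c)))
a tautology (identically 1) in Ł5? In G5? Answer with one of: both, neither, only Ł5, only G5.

only G5

In Ł5: at a = 1/4, b = 0, c = 0 the value is 3/4 — not a tautology.
In G5: every assignment gives 1 — tautology.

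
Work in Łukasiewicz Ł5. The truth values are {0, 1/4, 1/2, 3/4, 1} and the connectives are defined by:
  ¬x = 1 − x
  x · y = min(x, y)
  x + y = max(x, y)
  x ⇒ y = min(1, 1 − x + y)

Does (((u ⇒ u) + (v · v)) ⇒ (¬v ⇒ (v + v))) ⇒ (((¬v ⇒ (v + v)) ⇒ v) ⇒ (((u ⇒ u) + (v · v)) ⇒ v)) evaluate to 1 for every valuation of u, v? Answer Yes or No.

At u = 1/4, v = 1, for instance:
u ⇒ u = 1/4 ⇒ 1/4 = 1
v · v = 1 · 1 = 1
(u ⇒ u) + (v · v) = 1 + 1 = 1
¬v = ¬1 = 0
v + v = 1 + 1 = 1
¬v ⇒ (v + v) = 0 ⇒ 1 = 1
((u ⇒ u) + (v · v)) ⇒ (¬v ⇒ (v + v)) = 1 ⇒ 1 = 1
(¬v ⇒ (v + v)) ⇒ v = 1 ⇒ 1 = 1
((u ⇒ u) + (v · v)) ⇒ v = 1 ⇒ 1 = 1
((¬v ⇒ (v + v)) ⇒ v) ⇒ (((u ⇒ u) + (v · v)) ⇒ v) = 1 ⇒ 1 = 1
(((u ⇒ u) + (v · v)) ⇒ (¬v ⇒ (v + v))) ⇒ (((¬v ⇒ (v + v)) ⇒ v) ⇒ (((u ⇒ u) + (v · v)) ⇒ v)) = 1 ⇒ 1 = 1
and checking the remaining 24 assignments likewise gives ≥ 1 in every case.

Yes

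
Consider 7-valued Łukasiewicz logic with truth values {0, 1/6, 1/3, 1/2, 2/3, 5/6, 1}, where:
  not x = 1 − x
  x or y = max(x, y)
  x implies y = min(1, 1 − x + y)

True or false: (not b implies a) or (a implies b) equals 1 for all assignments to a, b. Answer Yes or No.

Counterexample: take a = 1/6, b = 0.
not b = not 0 = 1
not b implies a = 1 implies 1/6 = 1/6
a implies b = 1/6 implies 0 = 5/6
(not b implies a) or (a implies b) = 1/6 or 5/6 = 5/6
This gives 5/6 ≠ 1.

No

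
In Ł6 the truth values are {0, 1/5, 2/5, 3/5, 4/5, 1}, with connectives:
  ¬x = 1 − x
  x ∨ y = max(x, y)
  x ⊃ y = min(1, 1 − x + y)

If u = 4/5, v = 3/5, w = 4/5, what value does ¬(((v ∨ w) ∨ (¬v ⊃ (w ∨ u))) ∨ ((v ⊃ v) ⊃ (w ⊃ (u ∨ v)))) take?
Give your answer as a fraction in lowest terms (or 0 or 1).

v ∨ w = 3/5 ∨ 4/5 = 4/5
¬v = ¬3/5 = 2/5
w ∨ u = 4/5 ∨ 4/5 = 4/5
¬v ⊃ (w ∨ u) = 2/5 ⊃ 4/5 = 1
(v ∨ w) ∨ (¬v ⊃ (w ∨ u)) = 4/5 ∨ 1 = 1
v ⊃ v = 3/5 ⊃ 3/5 = 1
u ∨ v = 4/5 ∨ 3/5 = 4/5
w ⊃ (u ∨ v) = 4/5 ⊃ 4/5 = 1
(v ⊃ v) ⊃ (w ⊃ (u ∨ v)) = 1 ⊃ 1 = 1
((v ∨ w) ∨ (¬v ⊃ (w ∨ u))) ∨ ((v ⊃ v) ⊃ (w ⊃ (u ∨ v))) = 1 ∨ 1 = 1
¬(((v ∨ w) ∨ (¬v ⊃ (w ∨ u))) ∨ ((v ⊃ v) ⊃ (w ⊃ (u ∨ v)))) = ¬1 = 0

0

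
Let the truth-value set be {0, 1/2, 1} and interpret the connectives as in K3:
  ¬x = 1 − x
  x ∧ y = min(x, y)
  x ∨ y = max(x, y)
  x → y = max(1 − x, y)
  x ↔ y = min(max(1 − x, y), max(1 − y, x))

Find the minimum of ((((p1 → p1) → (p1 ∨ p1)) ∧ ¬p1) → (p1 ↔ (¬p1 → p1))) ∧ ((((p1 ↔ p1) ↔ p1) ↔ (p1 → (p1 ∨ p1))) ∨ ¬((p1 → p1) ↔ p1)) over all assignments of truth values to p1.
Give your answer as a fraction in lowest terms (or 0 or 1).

1/2

Take p1 = 1/2:
p1 → p1 = 1/2 → 1/2 = 1/2
p1 ∨ p1 = 1/2 ∨ 1/2 = 1/2
(p1 → p1) → (p1 ∨ p1) = 1/2 → 1/2 = 1/2
¬p1 = ¬1/2 = 1/2
((p1 → p1) → (p1 ∨ p1)) ∧ ¬p1 = 1/2 ∧ 1/2 = 1/2
¬p1 = ¬1/2 = 1/2
¬p1 → p1 = 1/2 → 1/2 = 1/2
p1 ↔ (¬p1 → p1) = 1/2 ↔ 1/2 = 1/2
(((p1 → p1) → (p1 ∨ p1)) ∧ ¬p1) → (p1 ↔ (¬p1 → p1)) = 1/2 → 1/2 = 1/2
p1 ↔ p1 = 1/2 ↔ 1/2 = 1/2
(p1 ↔ p1) ↔ p1 = 1/2 ↔ 1/2 = 1/2
p1 ∨ p1 = 1/2 ∨ 1/2 = 1/2
p1 → (p1 ∨ p1) = 1/2 → 1/2 = 1/2
((p1 ↔ p1) ↔ p1) ↔ (p1 → (p1 ∨ p1)) = 1/2 ↔ 1/2 = 1/2
p1 → p1 = 1/2 → 1/2 = 1/2
(p1 → p1) ↔ p1 = 1/2 ↔ 1/2 = 1/2
¬((p1 → p1) ↔ p1) = ¬1/2 = 1/2
(((p1 ↔ p1) ↔ p1) ↔ (p1 → (p1 ∨ p1))) ∨ ¬((p1 → p1) ↔ p1) = 1/2 ∨ 1/2 = 1/2
((((p1 → p1) → (p1 ∨ p1)) ∧ ¬p1) → (p1 ↔ (¬p1 → p1))) ∧ ((((p1 ↔ p1) ↔ p1) ↔ (p1 → (p1 ∨ p1))) ∨ ¬((p1 → p1) ↔ p1)) = 1/2 ∧ 1/2 = 1/2
No assignment yields a value below 1/2, so this is the minimum.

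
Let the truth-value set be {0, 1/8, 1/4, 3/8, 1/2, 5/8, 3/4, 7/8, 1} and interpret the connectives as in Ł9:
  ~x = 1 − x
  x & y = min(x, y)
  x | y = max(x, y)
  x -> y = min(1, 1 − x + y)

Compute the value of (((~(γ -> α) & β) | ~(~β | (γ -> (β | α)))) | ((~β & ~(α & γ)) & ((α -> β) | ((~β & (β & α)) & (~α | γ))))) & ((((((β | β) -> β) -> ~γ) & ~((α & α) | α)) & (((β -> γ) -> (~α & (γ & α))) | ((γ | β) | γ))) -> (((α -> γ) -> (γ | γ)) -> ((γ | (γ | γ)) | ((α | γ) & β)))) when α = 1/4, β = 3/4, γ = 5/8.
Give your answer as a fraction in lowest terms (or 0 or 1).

3/8

γ -> α = 5/8 -> 1/4 = 5/8
~(γ -> α) = ~5/8 = 3/8
~(γ -> α) & β = 3/8 & 3/4 = 3/8
~β = ~3/4 = 1/4
β | α = 3/4 | 1/4 = 3/4
γ -> (β | α) = 5/8 -> 3/4 = 1
~β | (γ -> (β | α)) = 1/4 | 1 = 1
~(~β | (γ -> (β | α))) = ~1 = 0
(~(γ -> α) & β) | ~(~β | (γ -> (β | α))) = 3/8 | 0 = 3/8
~β = ~3/4 = 1/4
α & γ = 1/4 & 5/8 = 1/4
~(α & γ) = ~1/4 = 3/4
~β & ~(α & γ) = 1/4 & 3/4 = 1/4
α -> β = 1/4 -> 3/4 = 1
~β = ~3/4 = 1/4
β & α = 3/4 & 1/4 = 1/4
~β & (β & α) = 1/4 & 1/4 = 1/4
~α = ~1/4 = 3/4
~α | γ = 3/4 | 5/8 = 3/4
(~β & (β & α)) & (~α | γ) = 1/4 & 3/4 = 1/4
(α -> β) | ((~β & (β & α)) & (~α | γ)) = 1 | 1/4 = 1
(~β & ~(α & γ)) & ((α -> β) | ((~β & (β & α)) & (~α | γ))) = 1/4 & 1 = 1/4
((~(γ -> α) & β) | ~(~β | (γ -> (β | α)))) | ((~β & ~(α & γ)) & ((α -> β) | ((~β & (β & α)) & (~α | γ)))) = 3/8 | 1/4 = 3/8
β | β = 3/4 | 3/4 = 3/4
(β | β) -> β = 3/4 -> 3/4 = 1
~γ = ~5/8 = 3/8
((β | β) -> β) -> ~γ = 1 -> 3/8 = 3/8
α & α = 1/4 & 1/4 = 1/4
(α & α) | α = 1/4 | 1/4 = 1/4
~((α & α) | α) = ~1/4 = 3/4
(((β | β) -> β) -> ~γ) & ~((α & α) | α) = 3/8 & 3/4 = 3/8
β -> γ = 3/4 -> 5/8 = 7/8
~α = ~1/4 = 3/4
γ & α = 5/8 & 1/4 = 1/4
~α & (γ & α) = 3/4 & 1/4 = 1/4
(β -> γ) -> (~α & (γ & α)) = 7/8 -> 1/4 = 3/8
γ | β = 5/8 | 3/4 = 3/4
(γ | β) | γ = 3/4 | 5/8 = 3/4
((β -> γ) -> (~α & (γ & α))) | ((γ | β) | γ) = 3/8 | 3/4 = 3/4
((((β | β) -> β) -> ~γ) & ~((α & α) | α)) & (((β -> γ) -> (~α & (γ & α))) | ((γ | β) | γ)) = 3/8 & 3/4 = 3/8
α -> γ = 1/4 -> 5/8 = 1
γ | γ = 5/8 | 5/8 = 5/8
(α -> γ) -> (γ | γ) = 1 -> 5/8 = 5/8
γ | γ = 5/8 | 5/8 = 5/8
γ | (γ | γ) = 5/8 | 5/8 = 5/8
α | γ = 1/4 | 5/8 = 5/8
(α | γ) & β = 5/8 & 3/4 = 5/8
(γ | (γ | γ)) | ((α | γ) & β) = 5/8 | 5/8 = 5/8
((α -> γ) -> (γ | γ)) -> ((γ | (γ | γ)) | ((α | γ) & β)) = 5/8 -> 5/8 = 1
(((((β | β) -> β) -> ~γ) & ~((α & α) | α)) & (((β -> γ) -> (~α & (γ & α))) | ((γ | β) | γ))) -> (((α -> γ) -> (γ | γ)) -> ((γ | (γ | γ)) | ((α | γ) & β))) = 3/8 -> 1 = 1
(((~(γ -> α) & β) | ~(~β | (γ -> (β | α)))) | ((~β & ~(α & γ)) & ((α -> β) | ((~β & (β & α)) & (~α | γ))))) & ((((((β | β) -> β) -> ~γ) & ~((α & α) | α)) & (((β -> γ) -> (~α & (γ & α))) | ((γ | β) | γ))) -> (((α -> γ) -> (γ | γ)) -> ((γ | (γ | γ)) | ((α | γ) & β)))) = 3/8 & 1 = 3/8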